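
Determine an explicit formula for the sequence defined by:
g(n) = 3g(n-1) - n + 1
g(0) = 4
First-order linear with linear forcing.
Homogeneous solution: g_h(n) = A·(3)^n.
Try particular g_p(n) = pn + q. Substituting:
  pn + q = 3(p(n-1) + q) - n + 1.
Matching the n-coefficient: p = 3p - 1 ⇒ p = \frac{1}{2}.
Matching constants: q = -3p + 3q + 1 ⇒ q = \frac{1}{4}.
General: g(n) = A·(3)^n + \frac{n}{2} + \frac{1}{4}.
Apply g(0) = 4: A + \frac{1}{4} = 4 ⇒ A = \frac{15}{4}.
So g(n) = \frac{15 \cdot 3^{n}}{4} + \frac{n}{2} + \frac{1}{4}.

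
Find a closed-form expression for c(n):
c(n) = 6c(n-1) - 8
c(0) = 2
First-order linear non-homogeneous.
Homogeneous solution: c_h(n) = A·(6)^n.
Try constant particular solution c_p = K: K = 6K - 8 ⇒ K = \frac{8}{5}.
General: c(n) = A·(6)^n + \frac{8}{5}.
Apply c(0) = 2: A + \frac{8}{5} = 2 ⇒ A = \frac{2}{5}.
So c(n) = \frac{2 \cdot 6^{n}}{5} + \frac{8}{5}.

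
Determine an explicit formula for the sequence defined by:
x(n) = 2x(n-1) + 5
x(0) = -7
First-order linear non-homogeneous.
Homogeneous solution: x_h(n) = A·(2)^n.
Try constant particular solution x_p = K: K = 2K + 5 ⇒ K = -5.
General: x(n) = A·(2)^n - 5.
Apply x(0) = -7: A - 5 = -7 ⇒ A = -2.
So x(n) = - 2 \cdot 2^{n} - 5.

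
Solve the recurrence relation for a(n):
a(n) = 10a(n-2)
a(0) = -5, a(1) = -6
Characteristic equation: x² - 10 = 0.
Discriminant Δ = (0)² + 4·(10) = 40.
Roots r₁,₂ = (0 ± √40)/2, so r₁ = \sqrt{10}, r₂ = - \sqrt{10}.
General solution: a(n) = A·r₁^n + B·r₂^n.
From the initial conditions, A + B = -5 and r₁A + r₂B = -6.
Since r₁ - r₂ = √40: A = (-6 - (-5)r₂)/√40 = - \frac{5}{2} - \frac{3 \sqrt{10}}{10}, and B = -5 - A = - \frac{5}{2} + \frac{3 \sqrt{10}}{10}.
So a(n) = \left(- \frac{5}{2} - \frac{3 \sqrt{10}}{10}\right)\left(\sqrt{10}\right)^n + \left(- \frac{5}{2} + \frac{3 \sqrt{10}}{10}\right)\left(- \sqrt{10}\right)^n.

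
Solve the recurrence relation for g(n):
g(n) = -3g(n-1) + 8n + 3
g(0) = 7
First-order linear with linear forcing.
Homogeneous solution: g_h(n) = A·(-3)^n.
Try particular g_p(n) = pn + q. Substituting:
  pn + q = -3(p(n-1) + q) + 8n + 3.
Matching the n-coefficient: p = -3p + 8 ⇒ p = 2.
Matching constants: q = 3p - 3q + 3 ⇒ q = \frac{9}{4}.
General: g(n) = A·(-3)^n + 2 n + \frac{9}{4}.
Apply g(0) = 7: A + \frac{9}{4} = 7 ⇒ A = \frac{19}{4}.
So g(n) = \frac{19 \left(-3\right)^{n}}{4} + 2 n + \frac{9}{4}.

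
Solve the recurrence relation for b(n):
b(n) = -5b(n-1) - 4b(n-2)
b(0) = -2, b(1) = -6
Characteristic equation: x² + 5x + 4 = 0, which factors as (x - (-4))(x - (-1)) = 0.
Roots r₁ = -4, r₂ = -1 (distinct).
General solution: b(n) = A·(-4)^n + B·(-1)^n.
From b(0) = -2: A + B = -2.
From b(1) = -6: -4A - B = -6.
Solving: A = \frac{8}{3}, B = - \frac{14}{3}.
So b(n) = - \frac{14 \left(-1\right)^{n}}{3} + \frac{8 \left(-4\right)^{n}}{3}.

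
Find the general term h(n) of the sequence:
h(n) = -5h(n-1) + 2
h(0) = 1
First-order linear non-homogeneous.
Homogeneous solution: h_h(n) = A·(-5)^n.
Try constant particular solution h_p = K: K = -5K + 2 ⇒ K = \frac{1}{3}.
General: h(n) = A·(-5)^n + \frac{1}{3}.
Apply h(0) = 1: A + \frac{1}{3} = 1 ⇒ A = \frac{2}{3}.
So h(n) = \frac{2 \left(-5\right)^{n}}{3} + \frac{1}{3}.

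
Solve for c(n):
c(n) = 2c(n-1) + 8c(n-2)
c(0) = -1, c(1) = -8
Characteristic equation: x² - 2x - 8 = 0, which factors as (x - (4))(x - (-2)) = 0.
Roots r₁ = 4, r₂ = -2 (distinct).
General solution: c(n) = A·(4)^n + B·(-2)^n.
From c(0) = -1: A + B = -1.
From c(1) = -8: 4A - 2B = -8.
Solving: A = - \frac{5}{3}, B = \frac{2}{3}.
So c(n) = \frac{2 \left(-2\right)^{n}}{3} - \frac{5 \cdot 4^{n}}{3}.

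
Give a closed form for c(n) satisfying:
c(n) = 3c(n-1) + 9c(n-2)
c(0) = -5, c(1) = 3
Characteristic equation: x² - 3x - 9 = 0.
Discriminant Δ = (3)² + 4·(9) = 45.
Roots r₁,₂ = (3 ± √45)/2, so r₁ = \frac{3}{2} + \frac{3 \sqrt{5}}{2}, r₂ = \frac{3}{2} - \frac{3 \sqrt{5}}{2}.
General solution: c(n) = A·r₁^n + B·r₂^n.
From the initial conditions, A + B = -5 and r₁A + r₂B = 3.
Since r₁ - r₂ = √45: A = (3 - (-5)r₂)/√45 = - \frac{5}{2} + \frac{7 \sqrt{5}}{10}, and B = -5 - A = - \frac{5}{2} - \frac{7 \sqrt{5}}{10}.
So c(n) = \left(- \frac{5}{2} + \frac{7 \sqrt{5}}{10}\right)\left(\frac{3}{2} + \frac{3 \sqrt{5}}{2}\right)^n + \left(- \frac{5}{2} - \frac{7 \sqrt{5}}{10}\right)\left(\frac{3}{2} - \frac{3 \sqrt{5}}{2}\right)^n.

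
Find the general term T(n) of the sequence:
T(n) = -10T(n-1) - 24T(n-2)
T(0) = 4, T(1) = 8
Characteristic equation: x² + 10x + 24 = 0, which factors as (x - (-6))(x - (-4)) = 0.
Roots r₁ = -6, r₂ = -4 (distinct).
General solution: T(n) = A·(-6)^n + B·(-4)^n.
From T(0) = 4: A + B = 4.
From T(1) = 8: -6A - 4B = 8.
Solving: A = -12, B = 16.
So T(n) = 16 \left(-4\right)^{n} - 12 \left(-6\right)^{n}.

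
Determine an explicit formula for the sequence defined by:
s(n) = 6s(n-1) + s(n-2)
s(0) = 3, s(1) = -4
Characteristic equation: x² - 6x - 1 = 0.
Discriminant Δ = (6)² + 4·(1) = 40.
Roots r₁,₂ = (6 ± √40)/2, so r₁ = 3 + \sqrt{10}, r₂ = 3 - \sqrt{10}.
General solution: s(n) = A·r₁^n + B·r₂^n.
From the initial conditions, A + B = 3 and r₁A + r₂B = -4.
Since r₁ - r₂ = √40: A = (-4 - (3)r₂)/√40 = \frac{3}{2} - \frac{13 \sqrt{10}}{20}, and B = 3 - A = \frac{3}{2} + \frac{13 \sqrt{10}}{20}.
So s(n) = \left(\frac{3}{2} - \frac{13 \sqrt{10}}{20}\right)\left(3 + \sqrt{10}\right)^n + \left(\frac{3}{2} + \frac{13 \sqrt{10}}{20}\right)\left(3 - \sqrt{10}\right)^n.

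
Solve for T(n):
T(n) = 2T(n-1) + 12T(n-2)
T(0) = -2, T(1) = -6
Characteristic equation: x² - 2x - 12 = 0.
Discriminant Δ = (2)² + 4·(12) = 52.
Roots r₁,₂ = (2 ± √52)/2, so r₁ = 1 + \sqrt{13}, r₂ = 1 - \sqrt{13}.
General solution: T(n) = A·r₁^n + B·r₂^n.
From the initial conditions, A + B = -2 and r₁A + r₂B = -6.
Since r₁ - r₂ = √52: A = (-6 - (-2)r₂)/√52 = -1 - \frac{2 \sqrt{13}}{13}, and B = -2 - A = -1 + \frac{2 \sqrt{13}}{13}.
So T(n) = \left(-1 - \frac{2 \sqrt{13}}{13}\right)\left(1 + \sqrt{13}\right)^n + \left(-1 + \frac{2 \sqrt{13}}{13}\right)\left(1 - \sqrt{13}\right)^n.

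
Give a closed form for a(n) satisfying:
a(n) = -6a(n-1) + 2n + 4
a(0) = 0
First-order linear with linear forcing.
Homogeneous solution: a_h(n) = A·(-6)^n.
Try particular a_p(n) = pn + q. Substituting:
  pn + q = -6(p(n-1) + q) + 2n + 4.
Matching the n-coefficient: p = -6p + 2 ⇒ p = \frac{2}{7}.
Matching constants: q = 6p - 6q + 4 ⇒ q = \frac{40}{49}.
General: a(n) = A·(-6)^n + \frac{2 n}{7} + \frac{40}{49}.
Apply a(0) = 0: A + \frac{40}{49} = 0 ⇒ A = - \frac{40}{49}.
So a(n) = - \frac{40 \left(-6\right)^{n}}{49} + \frac{2 n}{7} + \frac{40}{49}.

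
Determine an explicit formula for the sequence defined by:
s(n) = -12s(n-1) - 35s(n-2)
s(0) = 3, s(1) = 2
Characteristic equation: x² + 12x + 35 = 0, which factors as (x - (-7))(x - (-5)) = 0.
Roots r₁ = -7, r₂ = -5 (distinct).
General solution: s(n) = A·(-7)^n + B·(-5)^n.
From s(0) = 3: A + B = 3.
From s(1) = 2: -7A - 5B = 2.
Solving: A = - \frac{17}{2}, B = \frac{23}{2}.
So s(n) = \frac{23 \left(-5\right)^{n}}{2} - \frac{17 \left(-7\right)^{n}}{2}.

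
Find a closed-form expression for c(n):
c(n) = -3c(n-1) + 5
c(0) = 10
First-order linear non-homogeneous.
Homogeneous solution: c_h(n) = A·(-3)^n.
Try constant particular solution c_p = K: K = -3K + 5 ⇒ K = \frac{5}{4}.
General: c(n) = A·(-3)^n + \frac{5}{4}.
Apply c(0) = 10: A + \frac{5}{4} = 10 ⇒ A = \frac{35}{4}.
So c(n) = \frac{35 \left(-3\right)^{n}}{4} + \frac{5}{4}.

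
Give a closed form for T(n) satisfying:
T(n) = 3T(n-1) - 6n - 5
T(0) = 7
First-order linear with linear forcing.
Homogeneous solution: T_h(n) = A·(3)^n.
Try particular T_p(n) = pn + q. Substituting:
  pn + q = 3(p(n-1) + q) - 6n - 5.
Matching the n-coefficient: p = 3p - 6 ⇒ p = 3.
Matching constants: q = -3p + 3q - 5 ⇒ q = 7.
General: T(n) = A·(3)^n + 3 n + 7.
Apply T(0) = 7: A + 7 = 7 ⇒ A = 0.
So T(n) = 3 n + 7.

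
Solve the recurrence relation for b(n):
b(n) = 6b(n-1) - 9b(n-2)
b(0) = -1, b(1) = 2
Characteristic equation: x² - 6x + 9 = 0, which is (x - (3))².
Repeated root r = 3.
General solution: b(n) = (A + Bn)·(3)^n.
From b(0) = -1: A = -1.
From b(1) = 2: (A + B)·(3) = 2 ⇒ B = \frac{5}{3}.
So b(n) = \left(\frac{5 n}{3} - 1\right) \cdot (3)^n.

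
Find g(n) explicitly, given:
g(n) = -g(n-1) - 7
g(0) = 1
First-order linear non-homogeneous.
Homogeneous solution: g_h(n) = A·(-1)^n.
Try constant particular solution g_p = K: K = -K - 7 ⇒ K = - \frac{7}{2}.
General: g(n) = A·(-1)^n - \frac{7}{2}.
Apply g(0) = 1: A - \frac{7}{2} = 1 ⇒ A = \frac{9}{2}.
So g(n) = \frac{9 \left(-1\right)^{n}}{2} - \frac{7}{2}.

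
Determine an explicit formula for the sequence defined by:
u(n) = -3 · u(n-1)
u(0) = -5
Pure geometric recurrence with ratio -3.
By induction u(n) = u(0) · (-3)^n = - 5 \left(-3\right)^{n}.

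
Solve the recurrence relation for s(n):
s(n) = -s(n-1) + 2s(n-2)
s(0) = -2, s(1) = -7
Characteristic equation: x² + x - 2 = 0, which factors as (x - (1))(x - (-2)) = 0.
Roots r₁ = 1, r₂ = -2 (distinct).
General solution: s(n) = A·(1)^n + B·(-2)^n.
From s(0) = -2: A + B = -2.
From s(1) = -7: A - 2B = -7.
Solving: A = - \frac{11}{3}, B = \frac{5}{3}.
So s(n) = \frac{5 \left(-2\right)^{n}}{3} - \frac{11}{3}.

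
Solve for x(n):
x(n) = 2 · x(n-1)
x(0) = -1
Pure geometric recurrence with ratio 2.
By induction x(n) = x(0) · (2)^n = - 2^{n}.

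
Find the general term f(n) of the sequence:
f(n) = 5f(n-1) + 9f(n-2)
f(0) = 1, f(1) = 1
Characteristic equation: x² - 5x - 9 = 0.
Discriminant Δ = (5)² + 4·(9) = 61.
Roots r₁,₂ = (5 ± √61)/2, so r₁ = \frac{5}{2} + \frac{\sqrt{61}}{2}, r₂ = \frac{5}{2} - \frac{\sqrt{61}}{2}.
General solution: f(n) = A·r₁^n + B·r₂^n.
From the initial conditions, A + B = 1 and r₁A + r₂B = 1.
Since r₁ - r₂ = √61: A = (1 - (1)r₂)/√61 = \frac{1}{2} - \frac{3 \sqrt{61}}{122}, and B = 1 - A = \frac{3 \sqrt{61}}{122} + \frac{1}{2}.
So f(n) = \left(\frac{1}{2} - \frac{3 \sqrt{61}}{122}\right)\left(\frac{5}{2} + \frac{\sqrt{61}}{2}\right)^n + \left(\frac{3 \sqrt{61}}{122} + \frac{1}{2}\right)\left(\frac{5}{2} - \frac{\sqrt{61}}{2}\right)^n.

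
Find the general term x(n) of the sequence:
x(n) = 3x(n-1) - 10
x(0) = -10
First-order linear non-homogeneous.
Homogeneous solution: x_h(n) = A·(3)^n.
Try constant particular solution x_p = K: K = 3K - 10 ⇒ K = 5.
General: x(n) = A·(3)^n + 5.
Apply x(0) = -10: A + 5 = -10 ⇒ A = -15.
So x(n) = 5 - 15 \cdot 3^{n}.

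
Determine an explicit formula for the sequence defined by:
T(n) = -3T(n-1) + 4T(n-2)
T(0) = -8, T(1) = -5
Characteristic equation: x² + 3x - 4 = 0, which factors as (x - (-4))(x - (1)) = 0.
Roots r₁ = -4, r₂ = 1 (distinct).
General solution: T(n) = A·(-4)^n + B·(1)^n.
From T(0) = -8: A + B = -8.
From T(1) = -5: -4A + B = -5.
Solving: A = - \frac{3}{5}, B = - \frac{37}{5}.
So T(n) = - \frac{3 \left(-4\right)^{n}}{5} - \frac{37}{5}.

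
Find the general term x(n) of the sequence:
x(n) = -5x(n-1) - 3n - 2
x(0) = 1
First-order linear with linear forcing.
Homogeneous solution: x_h(n) = A·(-5)^n.
Try particular x_p(n) = pn + q. Substituting:
  pn + q = -5(p(n-1) + q) - 3n - 2.
Matching the n-coefficient: p = -5p - 3 ⇒ p = - \frac{1}{2}.
Matching constants: q = 5p - 5q - 2 ⇒ q = - \frac{3}{4}.
General: x(n) = A·(-5)^n - \frac{n}{2} - \frac{3}{4}.
Apply x(0) = 1: A - \frac{3}{4} = 1 ⇒ A = \frac{7}{4}.
So x(n) = \frac{7 \left(-5\right)^{n}}{4} - \frac{n}{2} - \frac{3}{4}.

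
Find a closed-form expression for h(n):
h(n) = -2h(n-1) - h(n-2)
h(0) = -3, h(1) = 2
Characteristic equation: x² + 2x + 1 = 0, which is (x - (-1))².
Repeated root r = -1.
General solution: h(n) = (A + Bn)·(-1)^n.
From h(0) = -3: A = -3.
From h(1) = 2: (A + B)·(-1) = 2 ⇒ B = 1.
So h(n) = \left(n - 3\right) \cdot (-1)^n.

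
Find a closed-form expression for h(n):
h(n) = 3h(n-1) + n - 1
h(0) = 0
First-order linear with linear forcing.
Homogeneous solution: h_h(n) = A·(3)^n.
Try particular h_p(n) = pn + q. Substituting:
  pn + q = 3(p(n-1) + q) + n - 1.
Matching the n-coefficient: p = 3p + 1 ⇒ p = - \frac{1}{2}.
Matching constants: q = -3p + 3q - 1 ⇒ q = - \frac{1}{4}.
General: h(n) = A·(3)^n - \frac{n}{2} - \frac{1}{4}.
Apply h(0) = 0: A - \frac{1}{4} = 0 ⇒ A = \frac{1}{4}.
So h(n) = \frac{3^{n}}{4} - \frac{n}{2} - \frac{1}{4}.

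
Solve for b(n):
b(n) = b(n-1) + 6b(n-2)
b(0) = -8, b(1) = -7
Characteristic equation: x² - x - 6 = 0, which factors as (x - (-2))(x - (3)) = 0.
Roots r₁ = -2, r₂ = 3 (distinct).
General solution: b(n) = A·(-2)^n + B·(3)^n.
From b(0) = -8: A + B = -8.
From b(1) = -7: -2A + 3B = -7.
Solving: A = - \frac{17}{5}, B = - \frac{23}{5}.
So b(n) = - \frac{17 \left(-2\right)^{n}}{5} - \frac{23 \cdot 3^{n}}{5}.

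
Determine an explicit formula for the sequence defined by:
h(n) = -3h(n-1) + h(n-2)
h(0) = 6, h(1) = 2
Characteristic equation: x² + 3x - 1 = 0.
Discriminant Δ = (-3)² + 4·(1) = 13.
Roots r₁,₂ = (-3 ± √13)/2, so r₁ = - \frac{3}{2} + \frac{\sqrt{13}}{2}, r₂ = - \frac{\sqrt{13}}{2} - \frac{3}{2}.
General solution: h(n) = A·r₁^n + B·r₂^n.
From the initial conditions, A + B = 6 and r₁A + r₂B = 2.
Since r₁ - r₂ = √13: A = (2 - (6)r₂)/√13 = 3 + \frac{11 \sqrt{13}}{13}, and B = 6 - A = 3 - \frac{11 \sqrt{13}}{13}.
So h(n) = \left(3 + \frac{11 \sqrt{13}}{13}\right)\left(- \frac{3}{2} + \frac{\sqrt{13}}{2}\right)^n + \left(3 - \frac{11 \sqrt{13}}{13}\right)\left(- \frac{\sqrt{13}}{2} - \frac{3}{2}\right)^n.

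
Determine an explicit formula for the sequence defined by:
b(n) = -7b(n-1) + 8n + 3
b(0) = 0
First-order linear with linear forcing.
Homogeneous solution: b_h(n) = A·(-7)^n.
Try particular b_p(n) = pn + q. Substituting:
  pn + q = -7(p(n-1) + q) + 8n + 3.
Matching the n-coefficient: p = -7p + 8 ⇒ p = 1.
Matching constants: q = 7p - 7q + 3 ⇒ q = \frac{5}{4}.
General: b(n) = A·(-7)^n + n + \frac{5}{4}.
Apply b(0) = 0: A + \frac{5}{4} = 0 ⇒ A = - \frac{5}{4}.
So b(n) = - \frac{5 \left(-7\right)^{n}}{4} + n + \frac{5}{4}.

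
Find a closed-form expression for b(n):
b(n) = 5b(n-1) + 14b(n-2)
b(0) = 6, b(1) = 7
Characteristic equation: x² - 5x - 14 = 0, which factors as (x - (-2))(x - (7)) = 0.
Roots r₁ = -2, r₂ = 7 (distinct).
General solution: b(n) = A·(-2)^n + B·(7)^n.
From b(0) = 6: A + B = 6.
From b(1) = 7: -2A + 7B = 7.
Solving: A = \frac{35}{9}, B = \frac{19}{9}.
So b(n) = \frac{35 \left(-2\right)^{n}}{9} + \frac{19 \cdot 7^{n}}{9}.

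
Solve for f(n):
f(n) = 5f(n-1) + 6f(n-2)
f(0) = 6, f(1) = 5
Characteristic equation: x² - 5x - 6 = 0, which factors as (x - (6))(x - (-1)) = 0.
Roots r₁ = 6, r₂ = -1 (distinct).
General solution: f(n) = A·(6)^n + B·(-1)^n.
From f(0) = 6: A + B = 6.
From f(1) = 5: 6A - B = 5.
Solving: A = \frac{11}{7}, B = \frac{31}{7}.
So f(n) = \frac{31 \left(-1\right)^{n}}{7} + \frac{11 \cdot 6^{n}}{7}.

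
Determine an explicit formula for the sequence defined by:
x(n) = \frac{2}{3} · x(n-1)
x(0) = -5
Pure geometric recurrence with ratio \frac{2}{3}.
By induction x(n) = x(0) · (\frac{2}{3})^n = - 5 \left(\frac{2}{3}\right)^{n}.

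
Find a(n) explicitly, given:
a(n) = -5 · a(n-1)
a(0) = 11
Pure geometric recurrence with ratio -5.
By induction a(n) = a(0) · (-5)^n = 11 \left(-5\right)^{n}.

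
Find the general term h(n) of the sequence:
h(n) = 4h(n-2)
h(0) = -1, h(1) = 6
Characteristic equation: x² - 4 = 0, which factors as (x - (2))(x - (-2)) = 0.
Roots r₁ = 2, r₂ = -2 (distinct).
General solution: h(n) = A·(2)^n + B·(-2)^n.
From h(0) = -1: A + B = -1.
From h(1) = 6: 2A - 2B = 6.
Solving: A = 1, B = -2.
So h(n) = - 2 \left(-2\right)^{n} + 2^{n}.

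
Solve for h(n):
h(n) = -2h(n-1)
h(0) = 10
This is a homogeneous first-order recurrence with ratio -2.
By induction h(n) = h(0) · (-2)^n = 10 \left(-2\right)^{n}.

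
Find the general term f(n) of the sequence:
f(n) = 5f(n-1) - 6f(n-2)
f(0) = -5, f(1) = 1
Characteristic equation: x² - 5x + 6 = 0, which factors as (x - (2))(x - (3)) = 0.
Roots r₁ = 2, r₂ = 3 (distinct).
General solution: f(n) = A·(2)^n + B·(3)^n.
From f(0) = -5: A + B = -5.
From f(1) = 1: 2A + 3B = 1.
Solving: A = -16, B = 11.
So f(n) = - 16 \cdot 2^{n} + 11 \cdot 3^{n}.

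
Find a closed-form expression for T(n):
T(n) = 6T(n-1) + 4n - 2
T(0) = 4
First-order linear with linear forcing.
Homogeneous solution: T_h(n) = A·(6)^n.
Try particular T_p(n) = pn + q. Substituting:
  pn + q = 6(p(n-1) + q) + 4n - 2.
Matching the n-coefficient: p = 6p + 4 ⇒ p = - \frac{4}{5}.
Matching constants: q = -6p + 6q - 2 ⇒ q = - \frac{14}{25}.
General: T(n) = A·(6)^n - \frac{4 n}{5} - \frac{14}{25}.
Apply T(0) = 4: A - \frac{14}{25} = 4 ⇒ A = \frac{114}{25}.
So T(n) = \frac{114 \cdot 6^{n}}{25} - \frac{4 n}{5} - \frac{14}{25}.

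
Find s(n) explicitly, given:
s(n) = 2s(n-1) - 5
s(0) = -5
First-order linear non-homogeneous.
Homogeneous solution: s_h(n) = A·(2)^n.
Try constant particular solution s_p = K: K = 2K - 5 ⇒ K = 5.
General: s(n) = A·(2)^n + 5.
Apply s(0) = -5: A + 5 = -5 ⇒ A = -10.
So s(n) = 5 - 10 \cdot 2^{n}.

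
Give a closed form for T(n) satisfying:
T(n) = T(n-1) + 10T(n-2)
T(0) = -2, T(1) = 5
Characteristic equation: x² - x - 10 = 0.
Discriminant Δ = (1)² + 4·(10) = 41.
Roots r₁,₂ = (1 ± √41)/2, so r₁ = \frac{1}{2} + \frac{\sqrt{41}}{2}, r₂ = \frac{1}{2} - \frac{\sqrt{41}}{2}.
General solution: T(n) = A·r₁^n + B·r₂^n.
From the initial conditions, A + B = -2 and r₁A + r₂B = 5.
Since r₁ - r₂ = √41: A = (5 - (-2)r₂)/√41 = -1 + \frac{6 \sqrt{41}}{41}, and B = -2 - A = -1 - \frac{6 \sqrt{41}}{41}.
So T(n) = \left(-1 + \frac{6 \sqrt{41}}{41}\right)\left(\frac{1}{2} + \frac{\sqrt{41}}{2}\right)^n + \left(-1 - \frac{6 \sqrt{41}}{41}\right)\left(\frac{1}{2} - \frac{\sqrt{41}}{2}\right)^n.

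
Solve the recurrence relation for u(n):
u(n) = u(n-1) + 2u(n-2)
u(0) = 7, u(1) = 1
Characteristic equation: x² - x - 2 = 0, which factors as (x - (-1))(x - (2)) = 0.
Roots r₁ = -1, r₂ = 2 (distinct).
General solution: u(n) = A·(-1)^n + B·(2)^n.
From u(0) = 7: A + B = 7.
From u(1) = 1: -A + 2B = 1.
Solving: A = \frac{13}{3}, B = \frac{8}{3}.
So u(n) = \frac{13 \left(-1\right)^{n}}{3} + \frac{8 \cdot 2^{n}}{3}.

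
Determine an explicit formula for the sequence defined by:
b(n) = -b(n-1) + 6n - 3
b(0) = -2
First-order linear with linear forcing.
Homogeneous solution: b_h(n) = A·(-1)^n.
Try particular b_p(n) = pn + q. Substituting:
  pn + q = -(p(n-1) + q) + 6n - 3.
Matching the n-coefficient: p = -p + 6 ⇒ p = 3.
Matching constants: q = p - q - 3 ⇒ q = 0.
General: b(n) = A·(-1)^n + 3 n + 0.
Apply b(0) = -2: A + 0 = -2 ⇒ A = -2.
So b(n) = - 2 \left(-1\right)^{n} + 3 n.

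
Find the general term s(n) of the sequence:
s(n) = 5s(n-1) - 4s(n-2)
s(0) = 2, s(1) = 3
Characteristic equation: x² - 5x + 4 = 0, which factors as (x - (1))(x - (4)) = 0.
Roots r₁ = 1, r₂ = 4 (distinct).
General solution: s(n) = A·(1)^n + B·(4)^n.
From s(0) = 2: A + B = 2.
From s(1) = 3: A + 4B = 3.
Solving: A = \frac{5}{3}, B = \frac{1}{3}.
So s(n) = \frac{4^{n}}{3} + \frac{5}{3}.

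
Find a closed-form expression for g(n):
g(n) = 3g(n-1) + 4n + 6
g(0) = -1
First-order linear with linear forcing.
Homogeneous solution: g_h(n) = A·(3)^n.
Try particular g_p(n) = pn + q. Substituting:
  pn + q = 3(p(n-1) + q) + 4n + 6.
Matching the n-coefficient: p = 3p + 4 ⇒ p = -2.
Matching constants: q = -3p + 3q + 6 ⇒ q = -6.
General: g(n) = A·(3)^n - 2 n - 6.
Apply g(0) = -1: A - 6 = -1 ⇒ A = 5.
So g(n) = 5 \cdot 3^{n} - 2 n - 6.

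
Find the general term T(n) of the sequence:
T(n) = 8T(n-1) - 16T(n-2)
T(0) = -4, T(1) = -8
Characteristic equation: x² - 8x + 16 = 0, which is (x - (4))².
Repeated root r = 4.
General solution: T(n) = (A + Bn)·(4)^n.
From T(0) = -4: A = -4.
From T(1) = -8: (A + B)·(4) = -8 ⇒ B = 2.
So T(n) = \left(2 n - 4\right) \cdot (4)^n.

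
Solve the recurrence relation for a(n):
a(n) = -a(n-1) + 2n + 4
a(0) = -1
First-order linear with linear forcing.
Homogeneous solution: a_h(n) = A·(-1)^n.
Try particular a_p(n) = pn + q. Substituting:
  pn + q = -(p(n-1) + q) + 2n + 4.
Matching the n-coefficient: p = -p + 2 ⇒ p = 1.
Matching constants: q = p - q + 4 ⇒ q = \frac{5}{2}.
General: a(n) = A·(-1)^n + n + \frac{5}{2}.
Apply a(0) = -1: A + \frac{5}{2} = -1 ⇒ A = - \frac{7}{2}.
So a(n) = - \frac{7 \left(-1\right)^{n}}{2} + n + \frac{5}{2}.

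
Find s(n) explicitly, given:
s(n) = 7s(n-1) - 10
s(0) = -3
First-order linear non-homogeneous.
Homogeneous solution: s_h(n) = A·(7)^n.
Try constant particular solution s_p = K: K = 7K - 10 ⇒ K = \frac{5}{3}.
General: s(n) = A·(7)^n + \frac{5}{3}.
Apply s(0) = -3: A + \frac{5}{3} = -3 ⇒ A = - \frac{14}{3}.
So s(n) = \frac{5}{3} - \frac{14 \cdot 7^{n}}{3}.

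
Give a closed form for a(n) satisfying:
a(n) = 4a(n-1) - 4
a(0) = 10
First-order linear non-homogeneous.
Homogeneous solution: a_h(n) = A·(4)^n.
Try constant particular solution a_p = K: K = 4K - 4 ⇒ K = \frac{4}{3}.
General: a(n) = A·(4)^n + \frac{4}{3}.
Apply a(0) = 10: A + \frac{4}{3} = 10 ⇒ A = \frac{26}{3}.
So a(n) = \frac{26 \cdot 4^{n}}{3} + \frac{4}{3}.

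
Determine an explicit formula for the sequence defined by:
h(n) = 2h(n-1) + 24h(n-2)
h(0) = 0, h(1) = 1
Characteristic equation: x² - 2x - 24 = 0, which factors as (x - (6))(x - (-4)) = 0.
Roots r₁ = 6, r₂ = -4 (distinct).
General solution: h(n) = A·(6)^n + B·(-4)^n.
From h(0) = 0: A + B = 0.
From h(1) = 1: 6A - 4B = 1.
Solving: A = \frac{1}{10}, B = - \frac{1}{10}.
So h(n) = - \frac{\left(-4\right)^{n}}{10} + \frac{6^{n}}{10}.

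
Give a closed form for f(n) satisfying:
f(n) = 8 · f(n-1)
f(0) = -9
Pure geometric recurrence with ratio 8.
By induction f(n) = f(0) · (8)^n = - 9 \cdot 8^{n}.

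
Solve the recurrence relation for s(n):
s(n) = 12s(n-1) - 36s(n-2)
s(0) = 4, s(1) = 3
Characteristic equation: x² - 12x + 36 = 0, which is (x - (6))².
Repeated root r = 6.
General solution: s(n) = (A + Bn)·(6)^n.
From s(0) = 4: A = 4.
From s(1) = 3: (A + B)·(6) = 3 ⇒ B = - \frac{7}{2}.
So s(n) = \left(4 - \frac{7 n}{2}\right) \cdot (6)^n.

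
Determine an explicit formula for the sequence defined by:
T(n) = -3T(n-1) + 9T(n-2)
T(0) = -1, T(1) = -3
Characteristic equation: x² + 3x - 9 = 0.
Discriminant Δ = (-3)² + 4·(9) = 45.
Roots r₁,₂ = (-3 ± √45)/2, so r₁ = - \frac{3}{2} + \frac{3 \sqrt{5}}{2}, r₂ = - \frac{3 \sqrt{5}}{2} - \frac{3}{2}.
General solution: T(n) = A·r₁^n + B·r₂^n.
From the initial conditions, A + B = -1 and r₁A + r₂B = -3.
Since r₁ - r₂ = √45: A = (-3 - (-1)r₂)/√45 = - \frac{3 \sqrt{5}}{10} - \frac{1}{2}, and B = -1 - A = - \frac{1}{2} + \frac{3 \sqrt{5}}{10}.
So T(n) = \left(- \frac{3 \sqrt{5}}{10} - \frac{1}{2}\right)\left(- \frac{3}{2} + \frac{3 \sqrt{5}}{2}\right)^n + \left(- \frac{1}{2} + \frac{3 \sqrt{5}}{10}\right)\left(- \frac{3 \sqrt{5}}{2} - \frac{3}{2}\right)^n.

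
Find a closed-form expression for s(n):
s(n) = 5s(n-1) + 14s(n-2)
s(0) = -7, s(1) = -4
Characteristic equation: x² - 5x - 14 = 0, which factors as (x - (7))(x - (-2)) = 0.
Roots r₁ = 7, r₂ = -2 (distinct).
General solution: s(n) = A·(7)^n + B·(-2)^n.
From s(0) = -7: A + B = -7.
From s(1) = -4: 7A - 2B = -4.
Solving: A = -2, B = -5.
So s(n) = - 5 \left(-2\right)^{n} - 2 \cdot 7^{n}.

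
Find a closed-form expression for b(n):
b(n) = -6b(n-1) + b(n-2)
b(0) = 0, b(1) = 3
Characteristic equation: x² + 6x - 1 = 0.
Discriminant Δ = (-6)² + 4·(1) = 40.
Roots r₁,₂ = (-6 ± √40)/2, so r₁ = -3 + \sqrt{10}, r₂ = - \sqrt{10} - 3.
General solution: b(n) = A·r₁^n + B·r₂^n.
From the initial conditions, A + B = 0 and r₁A + r₂B = 3.
Since r₁ - r₂ = √40: A = (3 - (0)r₂)/√40 = \frac{3 \sqrt{10}}{20}, and B = 0 - A = - \frac{3 \sqrt{10}}{20}.
So b(n) = \left(\frac{3 \sqrt{10}}{20}\right)\left(-3 + \sqrt{10}\right)^n + \left(- \frac{3 \sqrt{10}}{20}\right)\left(- \sqrt{10} - 3\right)^n.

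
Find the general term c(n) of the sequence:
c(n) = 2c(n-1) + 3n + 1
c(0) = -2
First-order linear with linear forcing.
Homogeneous solution: c_h(n) = A·(2)^n.
Try particular c_p(n) = pn + q. Substituting:
  pn + q = 2(p(n-1) + q) + 3n + 1.
Matching the n-coefficient: p = 2p + 3 ⇒ p = -3.
Matching constants: q = -2p + 2q + 1 ⇒ q = -7.
General: c(n) = A·(2)^n - 3 n - 7.
Apply c(0) = -2: A - 7 = -2 ⇒ A = 5.
So c(n) = 5 \cdot 2^{n} - 3 n - 7.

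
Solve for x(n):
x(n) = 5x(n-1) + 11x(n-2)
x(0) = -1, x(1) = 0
Characteristic equation: x² - 5x - 11 = 0.
Discriminant Δ = (5)² + 4·(11) = 69.
Roots r₁,₂ = (5 ± √69)/2, so r₁ = \frac{5}{2} + \frac{\sqrt{69}}{2}, r₂ = \frac{5}{2} - \frac{\sqrt{69}}{2}.
General solution: x(n) = A·r₁^n + B·r₂^n.
From the initial conditions, A + B = -1 and r₁A + r₂B = 0.
Since r₁ - r₂ = √69: A = (0 - (-1)r₂)/√69 = - \frac{1}{2} + \frac{5 \sqrt{69}}{138}, and B = -1 - A = - \frac{1}{2} - \frac{5 \sqrt{69}}{138}.
So x(n) = \left(- \frac{1}{2} + \frac{5 \sqrt{69}}{138}\right)\left(\frac{5}{2} + \frac{\sqrt{69}}{2}\right)^n + \left(- \frac{1}{2} - \frac{5 \sqrt{69}}{138}\right)\left(\frac{5}{2} - \frac{\sqrt{69}}{2}\right)^n.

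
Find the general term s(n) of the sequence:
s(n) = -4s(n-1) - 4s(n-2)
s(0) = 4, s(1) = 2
Characteristic equation: x² + 4x + 4 = 0, which is (x - (-2))².
Repeated root r = -2.
General solution: s(n) = (A + Bn)·(-2)^n.
From s(0) = 4: A = 4.
From s(1) = 2: (A + B)·(-2) = 2 ⇒ B = -5.
So s(n) = \left(4 - 5 n\right) \cdot (-2)^n.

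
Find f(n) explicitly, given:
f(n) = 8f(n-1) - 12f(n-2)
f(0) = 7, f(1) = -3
Characteristic equation: x² - 8x + 12 = 0, which factors as (x - (6))(x - (2)) = 0.
Roots r₁ = 6, r₂ = 2 (distinct).
General solution: f(n) = A·(6)^n + B·(2)^n.
From f(0) = 7: A + B = 7.
From f(1) = -3: 6A + 2B = -3.
Solving: A = - \frac{17}{4}, B = \frac{45}{4}.
So f(n) = \frac{45 \cdot 2^{n}}{4} - \frac{17 \cdot 6^{n}}{4}.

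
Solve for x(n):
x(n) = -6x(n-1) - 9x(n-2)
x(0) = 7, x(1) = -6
Characteristic equation: x² + 6x + 9 = 0, which is (x - (-3))².
Repeated root r = -3.
General solution: x(n) = (A + Bn)·(-3)^n.
From x(0) = 7: A = 7.
From x(1) = -6: (A + B)·(-3) = -6 ⇒ B = -5.
So x(n) = \left(7 - 5 n\right) \cdot (-3)^n.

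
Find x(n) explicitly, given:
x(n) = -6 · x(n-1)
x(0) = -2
Pure geometric recurrence with ratio -6.
By induction x(n) = x(0) · (-6)^n = - 2 \left(-6\right)^{n}.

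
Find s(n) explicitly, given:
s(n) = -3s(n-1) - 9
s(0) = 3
First-order linear non-homogeneous.
Homogeneous solution: s_h(n) = A·(-3)^n.
Try constant particular solution s_p = K: K = -3K - 9 ⇒ K = - \frac{9}{4}.
General: s(n) = A·(-3)^n - \frac{9}{4}.
Apply s(0) = 3: A - \frac{9}{4} = 3 ⇒ A = \frac{21}{4}.
So s(n) = \frac{21 \left(-3\right)^{n}}{4} - \frac{9}{4}.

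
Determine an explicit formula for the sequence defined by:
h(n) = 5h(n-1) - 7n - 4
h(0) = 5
First-order linear with linear forcing.
Homogeneous solution: h_h(n) = A·(5)^n.
Try particular h_p(n) = pn + q. Substituting:
  pn + q = 5(p(n-1) + q) - 7n - 4.
Matching the n-coefficient: p = 5p - 7 ⇒ p = \frac{7}{4}.
Matching constants: q = -5p + 5q - 4 ⇒ q = \frac{51}{16}.
General: h(n) = A·(5)^n + \frac{7 n}{4} + \frac{51}{16}.
Apply h(0) = 5: A + \frac{51}{16} = 5 ⇒ A = \frac{29}{16}.
So h(n) = \frac{29 \cdot 5^{n}}{16} + \frac{7 n}{4} + \frac{51}{16}.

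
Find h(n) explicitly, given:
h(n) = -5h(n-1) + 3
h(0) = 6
First-order linear non-homogeneous.
Homogeneous solution: h_h(n) = A·(-5)^n.
Try constant particular solution h_p = K: K = -5K + 3 ⇒ K = \frac{1}{2}.
General: h(n) = A·(-5)^n + \frac{1}{2}.
Apply h(0) = 6: A + \frac{1}{2} = 6 ⇒ A = \frac{11}{2}.
So h(n) = \frac{11 \left(-5\right)^{n}}{2} + \frac{1}{2}.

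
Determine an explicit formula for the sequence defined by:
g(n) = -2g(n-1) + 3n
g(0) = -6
First-order linear with linear forcing.
Homogeneous solution: g_h(n) = A·(-2)^n.
Try particular g_p(n) = pn + q. Substituting:
  pn + q = -2(p(n-1) + q) + 3n.
Matching the n-coefficient: p = -2p + 3 ⇒ p = 1.
Matching constants: q = 2p - 2q ⇒ q = \frac{2}{3}.
General: g(n) = A·(-2)^n + n + \frac{2}{3}.
Apply g(0) = -6: A + \frac{2}{3} = -6 ⇒ A = - \frac{20}{3}.
So g(n) = - \frac{20 \left(-2\right)^{n}}{3} + n + \frac{2}{3}.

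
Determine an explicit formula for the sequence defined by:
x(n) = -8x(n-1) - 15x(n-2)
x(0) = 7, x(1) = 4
Characteristic equation: x² + 8x + 15 = 0, which factors as (x - (-5))(x - (-3)) = 0.
Roots r₁ = -5, r₂ = -3 (distinct).
General solution: x(n) = A·(-5)^n + B·(-3)^n.
From x(0) = 7: A + B = 7.
From x(1) = 4: -5A - 3B = 4.
Solving: A = - \frac{25}{2}, B = \frac{39}{2}.
So x(n) = \frac{39 \left(-3\right)^{n}}{2} - \frac{25 \left(-5\right)^{n}}{2}.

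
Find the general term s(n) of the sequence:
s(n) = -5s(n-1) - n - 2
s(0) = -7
First-order linear with linear forcing.
Homogeneous solution: s_h(n) = A·(-5)^n.
Try particular s_p(n) = pn + q. Substituting:
  pn + q = -5(p(n-1) + q) - n - 2.
Matching the n-coefficient: p = -5p - 1 ⇒ p = - \frac{1}{6}.
Matching constants: q = 5p - 5q - 2 ⇒ q = - \frac{17}{36}.
General: s(n) = A·(-5)^n - \frac{n}{6} - \frac{17}{36}.
Apply s(0) = -7: A - \frac{17}{36} = -7 ⇒ A = - \frac{235}{36}.
So s(n) = - \frac{235 \left(-5\right)^{n}}{36} - \frac{n}{6} - \frac{17}{36}.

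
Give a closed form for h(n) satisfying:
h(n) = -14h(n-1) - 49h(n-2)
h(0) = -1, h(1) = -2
Characteristic equation: x² + 14x + 49 = 0, which is (x - (-7))².
Repeated root r = -7.
General solution: h(n) = (A + Bn)·(-7)^n.
From h(0) = -1: A = -1.
From h(1) = -2: (A + B)·(-7) = -2 ⇒ B = \frac{9}{7}.
So h(n) = \left(\frac{9 n}{7} - 1\right) \cdot (-7)^n.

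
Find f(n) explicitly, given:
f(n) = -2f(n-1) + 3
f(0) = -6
First-order linear non-homogeneous.
Homogeneous solution: f_h(n) = A·(-2)^n.
Try constant particular solution f_p = K: K = -2K + 3 ⇒ K = 1.
General: f(n) = A·(-2)^n + 1.
Apply f(0) = -6: A + 1 = -6 ⇒ A = -7.
So f(n) = 1 - 7 \left(-2\right)^{n}.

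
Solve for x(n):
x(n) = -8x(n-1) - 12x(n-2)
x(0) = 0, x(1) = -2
Characteristic equation: x² + 8x + 12 = 0, which factors as (x - (-2))(x - (-6)) = 0.
Roots r₁ = -2, r₂ = -6 (distinct).
General solution: x(n) = A·(-2)^n + B·(-6)^n.
From x(0) = 0: A + B = 0.
From x(1) = -2: -2A - 6B = -2.
Solving: A = - \frac{1}{2}, B = \frac{1}{2}.
So x(n) = - \frac{\left(-2\right)^{n}}{2} + \frac{\left(-6\right)^{n}}{2}.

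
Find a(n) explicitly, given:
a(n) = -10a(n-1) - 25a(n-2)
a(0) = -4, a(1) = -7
Characteristic equation: x² + 10x + 25 = 0, which is (x - (-5))².
Repeated root r = -5.
General solution: a(n) = (A + Bn)·(-5)^n.
From a(0) = -4: A = -4.
From a(1) = -7: (A + B)·(-5) = -7 ⇒ B = \frac{27}{5}.
So a(n) = \left(\frac{27 n}{5} - 4\right) \cdot (-5)^n.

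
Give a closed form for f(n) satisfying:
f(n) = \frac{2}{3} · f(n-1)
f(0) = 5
Pure geometric recurrence with ratio \frac{2}{3}.
By induction f(n) = f(0) · (\frac{2}{3})^n = 5 \left(\frac{2}{3}\right)^{n}.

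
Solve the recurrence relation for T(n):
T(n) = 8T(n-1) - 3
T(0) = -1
First-order linear non-homogeneous.
Homogeneous solution: T_h(n) = A·(8)^n.
Try constant particular solution T_p = K: K = 8K - 3 ⇒ K = \frac{3}{7}.
General: T(n) = A·(8)^n + \frac{3}{7}.
Apply T(0) = -1: A + \frac{3}{7} = -1 ⇒ A = - \frac{10}{7}.
So T(n) = \frac{3}{7} - \frac{10 \cdot 8^{n}}{7}.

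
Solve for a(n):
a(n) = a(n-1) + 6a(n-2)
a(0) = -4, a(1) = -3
Characteristic equation: x² - x - 6 = 0, which factors as (x - (3))(x - (-2)) = 0.
Roots r₁ = 3, r₂ = -2 (distinct).
General solution: a(n) = A·(3)^n + B·(-2)^n.
From a(0) = -4: A + B = -4.
From a(1) = -3: 3A - 2B = -3.
Solving: A = - \frac{11}{5}, B = - \frac{9}{5}.
So a(n) = - \frac{9 \left(-2\right)^{n}}{5} - \frac{11 \cdot 3^{n}}{5}.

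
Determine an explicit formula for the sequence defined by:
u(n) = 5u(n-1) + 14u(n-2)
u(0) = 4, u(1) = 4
Characteristic equation: x² - 5x - 14 = 0, which factors as (x - (7))(x - (-2)) = 0.
Roots r₁ = 7, r₂ = -2 (distinct).
General solution: u(n) = A·(7)^n + B·(-2)^n.
From u(0) = 4: A + B = 4.
From u(1) = 4: 7A - 2B = 4.
Solving: A = \frac{4}{3}, B = \frac{8}{3}.
So u(n) = \frac{8 \left(-2\right)^{n}}{3} + \frac{4 \cdot 7^{n}}{3}.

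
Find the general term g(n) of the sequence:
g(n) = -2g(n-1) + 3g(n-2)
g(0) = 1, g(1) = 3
Characteristic equation: x² + 2x - 3 = 0, which factors as (x - (1))(x - (-3)) = 0.
Roots r₁ = 1, r₂ = -3 (distinct).
General solution: g(n) = A·(1)^n + B·(-3)^n.
From g(0) = 1: A + B = 1.
From g(1) = 3: A - 3B = 3.
Solving: A = \frac{3}{2}, B = - \frac{1}{2}.
So g(n) = \frac{3}{2} - \frac{\left(-3\right)^{n}}{2}.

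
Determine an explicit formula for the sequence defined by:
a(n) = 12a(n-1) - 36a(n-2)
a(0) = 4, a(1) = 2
Characteristic equation: x² - 12x + 36 = 0, which is (x - (6))².
Repeated root r = 6.
General solution: a(n) = (A + Bn)·(6)^n.
From a(0) = 4: A = 4.
From a(1) = 2: (A + B)·(6) = 2 ⇒ B = - \frac{11}{3}.
So a(n) = \left(4 - \frac{11 n}{3}\right) \cdot (6)^n.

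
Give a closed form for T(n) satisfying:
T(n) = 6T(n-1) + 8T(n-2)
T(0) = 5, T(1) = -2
Characteristic equation: x² - 6x - 8 = 0.
Discriminant Δ = (6)² + 4·(8) = 68.
Roots r₁,₂ = (6 ± √68)/2, so r₁ = 3 + \sqrt{17}, r₂ = 3 - \sqrt{17}.
General solution: T(n) = A·r₁^n + B·r₂^n.
From the initial conditions, A + B = 5 and r₁A + r₂B = -2.
Since r₁ - r₂ = √68: A = (-2 - (5)r₂)/√68 = \frac{5}{2} - \frac{\sqrt{17}}{2}, and B = 5 - A = \frac{\sqrt{17}}{2} + \frac{5}{2}.
So T(n) = \left(\frac{5}{2} - \frac{\sqrt{17}}{2}\right)\left(3 + \sqrt{17}\right)^n + \left(\frac{\sqrt{17}}{2} + \frac{5}{2}\right)\left(3 - \sqrt{17}\right)^n.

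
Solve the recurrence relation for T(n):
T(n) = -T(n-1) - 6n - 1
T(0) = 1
First-order linear with linear forcing.
Homogeneous solution: T_h(n) = A·(-1)^n.
Try particular T_p(n) = pn + q. Substituting:
  pn + q = -(p(n-1) + q) - 6n - 1.
Matching the n-coefficient: p = -p - 6 ⇒ p = -3.
Matching constants: q = p - q - 1 ⇒ q = -2.
General: T(n) = A·(-1)^n - 3 n - 2.
Apply T(0) = 1: A - 2 = 1 ⇒ A = 3.
So T(n) = 3 \left(-1\right)^{n} - 3 n - 2.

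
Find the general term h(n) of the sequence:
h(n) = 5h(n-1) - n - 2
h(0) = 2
First-order linear with linear forcing.
Homogeneous solution: h_h(n) = A·(5)^n.
Try particular h_p(n) = pn + q. Substituting:
  pn + q = 5(p(n-1) + q) - n - 2.
Matching the n-coefficient: p = 5p - 1 ⇒ p = \frac{1}{4}.
Matching constants: q = -5p + 5q - 2 ⇒ q = \frac{13}{16}.
General: h(n) = A·(5)^n + \frac{n}{4} + \frac{13}{16}.
Apply h(0) = 2: A + \frac{13}{16} = 2 ⇒ A = \frac{19}{16}.
So h(n) = \frac{19 \cdot 5^{n}}{16} + \frac{n}{4} + \frac{13}{16}.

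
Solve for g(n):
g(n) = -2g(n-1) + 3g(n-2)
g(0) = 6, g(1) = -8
Characteristic equation: x² + 2x - 3 = 0, which factors as (x - (1))(x - (-3)) = 0.
Roots r₁ = 1, r₂ = -3 (distinct).
General solution: g(n) = A·(1)^n + B·(-3)^n.
From g(0) = 6: A + B = 6.
From g(1) = -8: A - 3B = -8.
Solving: A = \frac{5}{2}, B = \frac{7}{2}.
So g(n) = \frac{7 \left(-3\right)^{n}}{2} + \frac{5}{2}.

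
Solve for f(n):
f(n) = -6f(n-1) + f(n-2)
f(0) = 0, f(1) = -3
Characteristic equation: x² + 6x - 1 = 0.
Discriminant Δ = (-6)² + 4·(1) = 40.
Roots r₁,₂ = (-6 ± √40)/2, so r₁ = -3 + \sqrt{10}, r₂ = - \sqrt{10} - 3.
General solution: f(n) = A·r₁^n + B·r₂^n.
From the initial conditions, A + B = 0 and r₁A + r₂B = -3.
Since r₁ - r₂ = √40: A = (-3 - (0)r₂)/√40 = - \frac{3 \sqrt{10}}{20}, and B = 0 - A = \frac{3 \sqrt{10}}{20}.
So f(n) = \left(- \frac{3 \sqrt{10}}{20}\right)\left(-3 + \sqrt{10}\right)^n + \left(\frac{3 \sqrt{10}}{20}\right)\left(- \sqrt{10} - 3\right)^n.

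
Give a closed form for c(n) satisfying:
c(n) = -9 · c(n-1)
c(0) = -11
Pure geometric recurrence with ratio -9.
By induction c(n) = c(0) · (-9)^n = - 11 \left(-9\right)^{n}.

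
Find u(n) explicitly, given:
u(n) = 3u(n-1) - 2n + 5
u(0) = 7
First-order linear with linear forcing.
Homogeneous solution: u_h(n) = A·(3)^n.
Try particular u_p(n) = pn + q. Substituting:
  pn + q = 3(p(n-1) + q) - 2n + 5.
Matching the n-coefficient: p = 3p - 2 ⇒ p = 1.
Matching constants: q = -3p + 3q + 5 ⇒ q = -1.
General: u(n) = A·(3)^n + n - 1.
Apply u(0) = 7: A - 1 = 7 ⇒ A = 8.
So u(n) = 8 \cdot 3^{n} + n - 1.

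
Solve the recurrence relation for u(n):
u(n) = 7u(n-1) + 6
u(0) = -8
First-order linear non-homogeneous.
Homogeneous solution: u_h(n) = A·(7)^n.
Try constant particular solution u_p = K: K = 7K + 6 ⇒ K = -1.
General: u(n) = A·(7)^n - 1.
Apply u(0) = -8: A - 1 = -8 ⇒ A = -7.
So u(n) = - 7 \cdot 7^{n} - 1.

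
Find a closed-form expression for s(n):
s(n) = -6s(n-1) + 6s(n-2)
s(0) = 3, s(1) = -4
Characteristic equation: x² + 6x - 6 = 0.
Discriminant Δ = (-6)² + 4·(6) = 60.
Roots r₁,₂ = (-6 ± √60)/2, so r₁ = -3 + \sqrt{15}, r₂ = - \sqrt{15} - 3.
General solution: s(n) = A·r₁^n + B·r₂^n.
From the initial conditions, A + B = 3 and r₁A + r₂B = -4.
Since r₁ - r₂ = √60: A = (-4 - (3)r₂)/√60 = \frac{\sqrt{15}}{6} + \frac{3}{2}, and B = 3 - A = \frac{3}{2} - \frac{\sqrt{15}}{6}.
So s(n) = \left(\frac{\sqrt{15}}{6} + \frac{3}{2}\right)\left(-3 + \sqrt{15}\right)^n + \left(\frac{3}{2} - \frac{\sqrt{15}}{6}\right)\left(- \sqrt{15} - 3\right)^n.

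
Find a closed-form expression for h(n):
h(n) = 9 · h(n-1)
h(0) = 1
Pure geometric recurrence with ratio 9.
By induction h(n) = h(0) · (9)^n = 9^{n}.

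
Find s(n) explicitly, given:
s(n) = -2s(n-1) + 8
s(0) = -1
First-order linear non-homogeneous.
Homogeneous solution: s_h(n) = A·(-2)^n.
Try constant particular solution s_p = K: K = -2K + 8 ⇒ K = \frac{8}{3}.
General: s(n) = A·(-2)^n + \frac{8}{3}.
Apply s(0) = -1: A + \frac{8}{3} = -1 ⇒ A = - \frac{11}{3}.
So s(n) = \frac{8}{3} - \frac{11 \left(-2\right)^{n}}{3}.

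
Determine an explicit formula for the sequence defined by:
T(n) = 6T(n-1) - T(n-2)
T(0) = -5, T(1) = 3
Characteristic equation: x² - 6x + 1 = 0.
Discriminant Δ = (6)² + 4·(-1) = 32.
Roots r₁,₂ = (6 ± √32)/2, so r₁ = 2 \sqrt{2} + 3, r₂ = 3 - 2 \sqrt{2}.
General solution: T(n) = A·r₁^n + B·r₂^n.
From the initial conditions, A + B = -5 and r₁A + r₂B = 3.
Since r₁ - r₂ = √32: A = (3 - (-5)r₂)/√32 = - \frac{5}{2} + \frac{9 \sqrt{2}}{4}, and B = -5 - A = - \frac{9 \sqrt{2}}{4} - \frac{5}{2}.
So T(n) = \left(- \frac{5}{2} + \frac{9 \sqrt{2}}{4}\right)\left(2 \sqrt{2} + 3\right)^n + \left(- \frac{9 \sqrt{2}}{4} - \frac{5}{2}\right)\left(3 - 2 \sqrt{2}\right)^n.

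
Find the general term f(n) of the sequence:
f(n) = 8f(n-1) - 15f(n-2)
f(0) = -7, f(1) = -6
Characteristic equation: x² - 8x + 15 = 0, which factors as (x - (5))(x - (3)) = 0.
Roots r₁ = 5, r₂ = 3 (distinct).
General solution: f(n) = A·(5)^n + B·(3)^n.
From f(0) = -7: A + B = -7.
From f(1) = -6: 5A + 3B = -6.
Solving: A = \frac{15}{2}, B = - \frac{29}{2}.
So f(n) = - \frac{29 \cdot 3^{n}}{2} + \frac{15 \cdot 5^{n}}{2}.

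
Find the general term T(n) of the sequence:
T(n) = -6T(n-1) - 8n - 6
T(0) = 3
First-order linear with linear forcing.
Homogeneous solution: T_h(n) = A·(-6)^n.
Try particular T_p(n) = pn + q. Substituting:
  pn + q = -6(p(n-1) + q) - 8n - 6.
Matching the n-coefficient: p = -6p - 8 ⇒ p = - \frac{8}{7}.
Matching constants: q = 6p - 6q - 6 ⇒ q = - \frac{90}{49}.
General: T(n) = A·(-6)^n - \frac{8 n}{7} - \frac{90}{49}.
Apply T(0) = 3: A - \frac{90}{49} = 3 ⇒ A = \frac{237}{49}.
So T(n) = \frac{237 \left(-6\right)^{n}}{49} - \frac{8 n}{7} - \frac{90}{49}.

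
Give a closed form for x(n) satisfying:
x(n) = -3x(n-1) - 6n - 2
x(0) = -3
First-order linear with linear forcing.
Homogeneous solution: x_h(n) = A·(-3)^n.
Try particular x_p(n) = pn + q. Substituting:
  pn + q = -3(p(n-1) + q) - 6n - 2.
Matching the n-coefficient: p = -3p - 6 ⇒ p = - \frac{3}{2}.
Matching constants: q = 3p - 3q - 2 ⇒ q = - \frac{13}{8}.
General: x(n) = A·(-3)^n - \frac{3 n}{2} - \frac{13}{8}.
Apply x(0) = -3: A - \frac{13}{8} = -3 ⇒ A = - \frac{11}{8}.
So x(n) = - \frac{11 \left(-3\right)^{n}}{8} - \frac{3 n}{2} - \frac{13}{8}.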